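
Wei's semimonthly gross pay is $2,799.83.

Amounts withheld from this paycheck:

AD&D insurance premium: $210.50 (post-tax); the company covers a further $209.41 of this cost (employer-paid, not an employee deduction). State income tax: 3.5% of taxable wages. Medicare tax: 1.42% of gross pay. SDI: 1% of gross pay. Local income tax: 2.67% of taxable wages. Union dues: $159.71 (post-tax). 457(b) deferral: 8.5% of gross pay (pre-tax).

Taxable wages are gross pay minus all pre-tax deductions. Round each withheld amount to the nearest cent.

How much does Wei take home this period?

457(b) deferral: $2,799.83 × 0.085 = $237.99
Taxable wages = $2,799.83 − $237.99 = $2,561.84
Local income tax: $2,561.84 × 0.0267 = $68.40
State income tax: $2,561.84 × 0.035 = $89.66
Medicare tax: $2,799.83 × 0.0142 = $39.76
SDI: $2,799.83 × 0.01 = $28.00
Union dues: $159.71
AD&D insurance premium: $210.50
(Employer's $209.41 toward AD&D insurance premium is not withheld from the employee.)
Total deductions = $237.99 + $68.40 + $89.66 + $39.76 + $28.00 + $159.71 + $210.50 = $834.02
Net pay = $2,799.83 − $834.02 = $1,965.81

$1,965.81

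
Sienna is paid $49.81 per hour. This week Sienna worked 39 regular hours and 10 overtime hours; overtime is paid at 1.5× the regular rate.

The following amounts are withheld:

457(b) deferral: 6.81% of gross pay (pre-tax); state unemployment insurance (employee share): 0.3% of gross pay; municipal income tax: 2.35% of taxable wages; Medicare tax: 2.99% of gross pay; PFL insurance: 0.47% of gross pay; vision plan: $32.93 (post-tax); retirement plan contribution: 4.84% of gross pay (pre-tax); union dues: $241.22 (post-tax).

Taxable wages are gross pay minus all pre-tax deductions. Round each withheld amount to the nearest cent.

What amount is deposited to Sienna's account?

$1,945.26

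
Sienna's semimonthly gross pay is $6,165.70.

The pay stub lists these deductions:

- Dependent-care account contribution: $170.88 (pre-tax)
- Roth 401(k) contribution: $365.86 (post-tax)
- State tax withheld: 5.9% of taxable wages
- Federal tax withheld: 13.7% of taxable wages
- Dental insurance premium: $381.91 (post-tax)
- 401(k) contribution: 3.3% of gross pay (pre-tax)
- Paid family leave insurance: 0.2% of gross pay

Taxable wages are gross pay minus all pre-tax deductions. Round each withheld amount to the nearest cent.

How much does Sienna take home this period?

401(k) contribution: $6,165.70 × 0.033 = $203.47
Dependent-care account contribution: $170.88
Pre-tax total = $203.47 + $170.88 = $374.35
Taxable wages = $6,165.70 − $374.35 = $5,791.35
State tax withheld: $5,791.35 × 0.059 = $341.69
Federal tax withheld: $5,791.35 × 0.137 = $793.41
Paid family leave insurance: $6,165.70 × 0.002 = $12.33
Roth 401(k) contribution: $365.86
Dental insurance premium: $381.91
Total deductions = $203.47 + $170.88 + $341.69 + $793.41 + $12.33 + $365.86 + $381.91 = $2,269.55
Net pay = $6,165.70 − $2,269.55 = $3,896.15

$3,896.15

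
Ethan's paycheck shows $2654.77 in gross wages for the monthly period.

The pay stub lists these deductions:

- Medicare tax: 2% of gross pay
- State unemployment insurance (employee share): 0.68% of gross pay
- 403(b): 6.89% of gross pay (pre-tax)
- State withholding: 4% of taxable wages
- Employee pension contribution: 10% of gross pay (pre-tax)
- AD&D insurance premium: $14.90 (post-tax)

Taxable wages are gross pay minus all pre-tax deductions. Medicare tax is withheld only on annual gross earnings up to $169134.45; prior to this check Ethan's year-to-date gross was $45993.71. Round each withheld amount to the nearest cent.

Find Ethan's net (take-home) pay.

$2032.07

403(b): $2654.77 × 0.0689 = $182.91
Employee pension contribution: $2654.77 × 0.1 = $265.48
Pre-tax total = $182.91 + $265.48 = $448.39
Taxable wages = $2654.77 − $448.39 = $2206.38
State withholding: $2206.38 × 0.04 = $88.26
Medicare tax: cap not yet reached, full $2654.77 is subject → $2654.77 × 0.02 = $53.10
State unemployment insurance (employee share): $2654.77 × 0.0068 = $18.05
AD&D insurance premium: $14.90
Total deductions = $182.91 + $265.48 + $88.26 + $53.10 + $18.05 + $14.90 = $622.70
Net pay = $2654.77 − $622.70 = $2032.07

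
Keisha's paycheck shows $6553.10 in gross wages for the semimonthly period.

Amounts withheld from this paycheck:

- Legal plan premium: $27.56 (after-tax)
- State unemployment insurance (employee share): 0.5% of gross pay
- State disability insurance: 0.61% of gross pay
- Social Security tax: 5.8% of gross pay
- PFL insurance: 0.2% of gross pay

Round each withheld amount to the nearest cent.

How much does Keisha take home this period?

$6059.61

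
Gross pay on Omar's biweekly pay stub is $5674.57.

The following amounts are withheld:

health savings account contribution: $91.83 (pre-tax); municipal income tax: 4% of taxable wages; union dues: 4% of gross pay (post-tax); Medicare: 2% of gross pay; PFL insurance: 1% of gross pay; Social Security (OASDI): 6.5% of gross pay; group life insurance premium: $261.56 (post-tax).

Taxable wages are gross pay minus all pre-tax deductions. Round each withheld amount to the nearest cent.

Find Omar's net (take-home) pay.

Health savings account contribution: $91.83
Taxable wages = $5674.57 − $91.83 = $5582.74
Municipal income tax: $5582.74 × 0.04 = $223.31
PFL insurance: $5674.57 × 0.01 = $56.75
Social Security (OASDI): $5674.57 × 0.065 = $368.85
Medicare: $5674.57 × 0.02 = $113.49
Union dues: $5674.57 × 0.04 = $226.98
Group life insurance premium: $261.56
Total deductions = $91.83 + $223.31 + $56.75 + $368.85 + $113.49 + $226.98 + $261.56 = $1342.77
Net pay = $5674.57 − $1342.77 = $4331.80

$4331.80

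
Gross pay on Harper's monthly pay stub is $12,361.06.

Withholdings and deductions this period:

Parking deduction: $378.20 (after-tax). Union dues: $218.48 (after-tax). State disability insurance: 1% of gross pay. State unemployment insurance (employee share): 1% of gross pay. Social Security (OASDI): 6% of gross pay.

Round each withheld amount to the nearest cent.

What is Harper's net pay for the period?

$10,775.50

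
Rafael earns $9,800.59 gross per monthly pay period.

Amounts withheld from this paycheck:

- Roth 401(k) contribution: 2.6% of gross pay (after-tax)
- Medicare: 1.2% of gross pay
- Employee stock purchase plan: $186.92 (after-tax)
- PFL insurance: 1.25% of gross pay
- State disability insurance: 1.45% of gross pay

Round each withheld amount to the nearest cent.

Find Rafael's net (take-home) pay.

$8,976.62

PFL insurance: $9,800.59 × 0.0125 = $122.51
Medicare: $9,800.59 × 0.012 = $117.61
State disability insurance: $9,800.59 × 0.0145 = $142.11
Employee stock purchase plan: $186.92
Roth 401(k) contribution: $9,800.59 × 0.026 = $254.82
Total deductions = $122.51 + $117.61 + $142.11 + $186.92 + $254.82 = $823.97
Net pay = $9,800.59 − $823.97 = $8,976.62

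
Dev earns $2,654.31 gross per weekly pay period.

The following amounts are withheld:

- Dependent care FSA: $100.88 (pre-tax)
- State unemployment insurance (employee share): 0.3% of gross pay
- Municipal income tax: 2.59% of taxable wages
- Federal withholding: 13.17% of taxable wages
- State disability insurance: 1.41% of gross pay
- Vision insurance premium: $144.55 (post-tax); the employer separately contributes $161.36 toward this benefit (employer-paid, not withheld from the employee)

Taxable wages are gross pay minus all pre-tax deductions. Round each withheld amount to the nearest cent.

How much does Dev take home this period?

Dependent care FSA: $100.88
Taxable wages = $2,654.31 − $100.88 = $2,553.43
Federal withholding: $2,553.43 × 0.1317 = $336.29
Municipal income tax: $2,553.43 × 0.0259 = $66.13
State unemployment insurance (employee share): $2,654.31 × 0.003 = $7.96
State disability insurance: $2,654.31 × 0.0141 = $37.43
Vision insurance premium: $144.55
(Employer's $161.36 toward vision insurance premium is not withheld from the employee.)
Total deductions = $100.88 + $336.29 + $66.13 + $7.96 + $37.43 + $144.55 = $693.24
Net pay = $2,654.31 − $693.24 = $1,961.07

$1,961.07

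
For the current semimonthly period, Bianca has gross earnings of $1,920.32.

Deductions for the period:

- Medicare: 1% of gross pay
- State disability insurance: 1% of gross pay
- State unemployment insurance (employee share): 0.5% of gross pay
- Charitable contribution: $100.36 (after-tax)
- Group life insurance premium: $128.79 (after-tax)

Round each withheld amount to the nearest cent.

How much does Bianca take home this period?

$1,643.17

State disability insurance: $1,920.32 × 0.01 = $19.20
State unemployment insurance (employee share): $1,920.32 × 0.005 = $9.60
Medicare: $1,920.32 × 0.01 = $19.20
Group life insurance premium: $128.79
Charitable contribution: $100.36
Total deductions = $19.20 + $9.60 + $19.20 + $128.79 + $100.36 = $277.15
Net pay = $1,920.32 − $277.15 = $1,643.17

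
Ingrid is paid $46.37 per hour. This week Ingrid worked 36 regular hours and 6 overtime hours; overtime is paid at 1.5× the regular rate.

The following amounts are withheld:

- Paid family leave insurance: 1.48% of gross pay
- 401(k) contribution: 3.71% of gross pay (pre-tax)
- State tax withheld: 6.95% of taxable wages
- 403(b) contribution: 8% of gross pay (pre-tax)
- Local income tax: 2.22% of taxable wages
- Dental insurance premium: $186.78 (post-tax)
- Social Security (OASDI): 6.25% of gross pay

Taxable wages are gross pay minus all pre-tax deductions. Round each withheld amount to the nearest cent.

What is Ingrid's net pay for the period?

$1,325.29

Regular pay: 36 × $46.37 = $1,669.32
Overtime pay: 6 × $46.37 × 1.5 = $417.33
Gross pay = $1,669.32 + $417.33 = $2,086.65
403(b) contribution: $2,086.65 × 0.08 = $166.93
401(k) contribution: $2,086.65 × 0.0371 = $77.41
Pre-tax total = $166.93 + $77.41 = $244.34
Taxable wages = $2,086.65 − $244.34 = $1,842.31
State tax withheld: $1,842.31 × 0.0695 = $128.04
Local income tax: $1,842.31 × 0.0222 = $40.90
Paid family leave insurance: $2,086.65 × 0.0148 = $30.88
Social Security (OASDI): $2,086.65 × 0.0625 = $130.42
Dental insurance premium: $186.78
Total deductions = $166.93 + $77.41 + $128.04 + $40.90 + $30.88 + $130.42 + $186.78 = $761.36
Net pay = $2,086.65 − $761.36 = $1,325.29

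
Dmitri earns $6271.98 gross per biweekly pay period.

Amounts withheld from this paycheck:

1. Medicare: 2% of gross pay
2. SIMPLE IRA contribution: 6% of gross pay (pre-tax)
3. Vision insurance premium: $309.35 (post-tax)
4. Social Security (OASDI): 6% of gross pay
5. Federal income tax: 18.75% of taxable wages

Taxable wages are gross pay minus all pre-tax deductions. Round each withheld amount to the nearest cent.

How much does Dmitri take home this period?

SIMPLE IRA contribution: $6271.98 × 0.06 = $376.32
Taxable wages = $6271.98 − $376.32 = $5895.66
Federal income tax: $5895.66 × 0.1875 = $1105.44
Social Security (OASDI): $6271.98 × 0.06 = $376.32
Medicare: $6271.98 × 0.02 = $125.44
Vision insurance premium: $309.35
Total deductions = $376.32 + $1105.44 + $376.32 + $125.44 + $309.35 = $2292.87
Net pay = $6271.98 − $2292.87 = $3979.11

$3979.11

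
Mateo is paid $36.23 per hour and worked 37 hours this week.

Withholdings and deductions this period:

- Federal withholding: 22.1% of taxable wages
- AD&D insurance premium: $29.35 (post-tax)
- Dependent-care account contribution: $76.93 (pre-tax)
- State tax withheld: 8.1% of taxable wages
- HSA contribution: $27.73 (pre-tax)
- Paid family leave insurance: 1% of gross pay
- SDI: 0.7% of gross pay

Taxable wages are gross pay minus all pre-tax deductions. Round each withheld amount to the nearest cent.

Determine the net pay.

$810.49

Gross pay: 37 × $36.23 = $1340.51
HSA contribution: $27.73
Dependent-care account contribution: $76.93
Pre-tax total = $27.73 + $76.93 = $104.66
Taxable wages = $1340.51 − $104.66 = $1235.85
State tax withheld: $1235.85 × 0.081 = $100.10
Federal withholding: $1235.85 × 0.221 = $273.12
Paid family leave insurance: $1340.51 × 0.01 = $13.41
SDI: $1340.51 × 0.007 = $9.38
AD&D insurance premium: $29.35
Total deductions = $27.73 + $76.93 + $100.10 + $273.12 + $13.41 + $9.38 + $29.35 = $530.02
Net pay = $1340.51 − $530.02 = $810.49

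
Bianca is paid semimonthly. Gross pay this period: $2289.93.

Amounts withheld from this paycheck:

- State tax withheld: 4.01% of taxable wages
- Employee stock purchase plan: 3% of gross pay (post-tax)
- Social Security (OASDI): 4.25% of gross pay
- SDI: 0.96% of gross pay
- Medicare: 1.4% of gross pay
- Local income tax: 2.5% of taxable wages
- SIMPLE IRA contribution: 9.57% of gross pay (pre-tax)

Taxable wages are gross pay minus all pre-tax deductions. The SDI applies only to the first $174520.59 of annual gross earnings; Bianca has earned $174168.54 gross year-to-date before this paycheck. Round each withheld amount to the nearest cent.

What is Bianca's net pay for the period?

$1734.51

SIMPLE IRA contribution: $2289.93 × 0.0957 = $219.15
Taxable wages = $2289.93 − $219.15 = $2070.78
State tax withheld: $2070.78 × 0.0401 = $83.04
Local income tax: $2070.78 × 0.025 = $51.77
Social Security (OASDI): $2289.93 × 0.0425 = $97.32
Medicare: $2289.93 × 0.014 = $32.06
SDI: only $174520.59 − $174168.54 = $352.05 of this check is subject → $352.05 × 0.0096 = $3.38
Employee stock purchase plan: $2289.93 × 0.03 = $68.70
Total deductions = $219.15 + $83.04 + $51.77 + $97.32 + $32.06 + $3.38 + $68.70 = $555.42
Net pay = $2289.93 − $555.42 = $1734.51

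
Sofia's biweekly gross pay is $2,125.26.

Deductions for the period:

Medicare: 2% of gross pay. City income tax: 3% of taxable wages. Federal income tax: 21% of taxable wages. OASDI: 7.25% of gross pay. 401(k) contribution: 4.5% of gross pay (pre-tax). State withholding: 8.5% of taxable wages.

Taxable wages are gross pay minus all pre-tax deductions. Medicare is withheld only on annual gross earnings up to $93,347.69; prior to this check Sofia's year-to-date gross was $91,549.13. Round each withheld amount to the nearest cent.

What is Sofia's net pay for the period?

401(k) contribution: $2,125.26 × 0.045 = $95.64
Taxable wages = $2,125.26 − $95.64 = $2,029.62
State withholding: $2,029.62 × 0.085 = $172.52
City income tax: $2,029.62 × 0.03 = $60.89
Federal income tax: $2,029.62 × 0.21 = $426.22
OASDI: $2,125.26 × 0.0725 = $154.08
Medicare: only $93,347.69 − $91,549.13 = $1,798.56 of this check is subject → $1,798.56 × 0.02 = $35.97
Total deductions = $95.64 + $172.52 + $60.89 + $426.22 + $154.08 + $35.97 = $945.32
Net pay = $2,125.26 − $945.32 = $1,179.94

$1,179.94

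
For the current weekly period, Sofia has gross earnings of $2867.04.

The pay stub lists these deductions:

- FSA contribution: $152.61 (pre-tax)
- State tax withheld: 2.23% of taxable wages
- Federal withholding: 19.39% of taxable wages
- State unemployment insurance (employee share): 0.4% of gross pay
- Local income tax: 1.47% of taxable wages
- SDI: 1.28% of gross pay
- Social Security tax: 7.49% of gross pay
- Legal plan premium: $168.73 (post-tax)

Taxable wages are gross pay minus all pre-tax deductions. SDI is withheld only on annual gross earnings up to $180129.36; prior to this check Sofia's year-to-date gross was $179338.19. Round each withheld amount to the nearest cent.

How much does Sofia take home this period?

$1682.60

FSA contribution: $152.61
Taxable wages = $2867.04 − $152.61 = $2714.43
Local income tax: $2714.43 × 0.0147 = $39.90
Federal withholding: $2714.43 × 0.1939 = $526.33
State tax withheld: $2714.43 × 0.0223 = $60.53
SDI: only $180129.36 − $179338.19 = $791.17 of this check is subject → $791.17 × 0.0128 = $10.13
Social Security tax: $2867.04 × 0.0749 = $214.74
State unemployment insurance (employee share): $2867.04 × 0.004 = $11.47
Legal plan premium: $168.73
Total deductions = $152.61 + $39.90 + $526.33 + $60.53 + $10.13 + $214.74 + $11.47 + $168.73 = $1184.44
Net pay = $2867.04 − $1184.44 = $1682.60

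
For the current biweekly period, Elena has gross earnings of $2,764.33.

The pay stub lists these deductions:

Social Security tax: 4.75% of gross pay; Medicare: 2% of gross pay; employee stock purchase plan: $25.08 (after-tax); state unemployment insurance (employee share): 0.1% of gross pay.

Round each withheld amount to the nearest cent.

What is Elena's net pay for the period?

$2,549.89

Medicare: $2,764.33 × 0.02 = $55.29
State unemployment insurance (employee share): $2,764.33 × 0.001 = $2.76
Social Security tax: $2,764.33 × 0.0475 = $131.31
Employee stock purchase plan: $25.08
Total deductions = $55.29 + $2.76 + $131.31 + $25.08 = $214.44
Net pay = $2,764.33 − $214.44 = $2,549.89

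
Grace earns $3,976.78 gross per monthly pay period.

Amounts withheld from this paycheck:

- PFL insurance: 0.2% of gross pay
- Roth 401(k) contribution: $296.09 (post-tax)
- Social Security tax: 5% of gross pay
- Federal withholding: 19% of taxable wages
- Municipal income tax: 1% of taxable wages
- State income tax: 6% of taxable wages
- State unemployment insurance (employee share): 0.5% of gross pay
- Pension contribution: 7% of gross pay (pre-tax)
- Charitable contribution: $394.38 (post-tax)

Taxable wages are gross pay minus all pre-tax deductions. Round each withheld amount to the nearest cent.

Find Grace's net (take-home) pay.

$1,819.69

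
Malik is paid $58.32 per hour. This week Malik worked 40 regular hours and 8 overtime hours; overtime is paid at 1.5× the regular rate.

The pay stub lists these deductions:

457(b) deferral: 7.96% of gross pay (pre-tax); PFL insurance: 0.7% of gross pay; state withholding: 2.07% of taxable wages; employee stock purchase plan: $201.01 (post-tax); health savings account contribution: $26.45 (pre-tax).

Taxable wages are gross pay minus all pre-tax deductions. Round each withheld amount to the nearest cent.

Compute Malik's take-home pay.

Regular pay: 40 × $58.32 = $2,332.80
Overtime pay: 8 × $58.32 × 1.5 = $699.84
Gross pay = $2,332.80 + $699.84 = $3,032.64
457(b) deferral: $3,032.64 × 0.0796 = $241.40
Health savings account contribution: $26.45
Pre-tax total = $241.40 + $26.45 = $267.85
Taxable wages = $3,032.64 − $267.85 = $2,764.79
State withholding: $2,764.79 × 0.0207 = $57.23
PFL insurance: $3,032.64 × 0.007 = $21.23
Employee stock purchase plan: $201.01
Total deductions = $241.40 + $26.45 + $57.23 + $21.23 + $201.01 = $547.32
Net pay = $3,032.64 − $547.32 = $2,485.32

$2,485.32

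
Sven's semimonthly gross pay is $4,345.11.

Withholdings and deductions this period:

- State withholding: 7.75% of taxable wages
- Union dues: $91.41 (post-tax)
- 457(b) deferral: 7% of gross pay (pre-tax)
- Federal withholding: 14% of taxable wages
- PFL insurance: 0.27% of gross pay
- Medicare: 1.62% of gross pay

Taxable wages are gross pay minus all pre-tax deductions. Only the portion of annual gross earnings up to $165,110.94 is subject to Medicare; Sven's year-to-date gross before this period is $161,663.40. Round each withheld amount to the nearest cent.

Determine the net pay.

$3,003.06

457(b) deferral: $4,345.11 × 0.07 = $304.16
Taxable wages = $4,345.11 − $304.16 = $4,040.95
Federal withholding: $4,040.95 × 0.14 = $565.73
State withholding: $4,040.95 × 0.0775 = $313.17
PFL insurance: $4,345.11 × 0.0027 = $11.73
Medicare: only $165,110.94 − $161,663.40 = $3,447.54 of this check is subject → $3,447.54 × 0.0162 = $55.85
Union dues: $91.41
Total deductions = $304.16 + $565.73 + $313.17 + $11.73 + $55.85 + $91.41 = $1,342.05
Net pay = $4,345.11 − $1,342.05 = $3,003.06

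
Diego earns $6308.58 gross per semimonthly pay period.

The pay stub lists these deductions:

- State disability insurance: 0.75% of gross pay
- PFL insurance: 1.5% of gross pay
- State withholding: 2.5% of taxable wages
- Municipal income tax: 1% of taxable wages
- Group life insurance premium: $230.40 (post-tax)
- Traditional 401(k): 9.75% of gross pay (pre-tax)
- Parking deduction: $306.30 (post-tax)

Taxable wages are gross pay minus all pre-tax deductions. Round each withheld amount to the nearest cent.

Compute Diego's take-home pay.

$4815.58

Traditional 401(k): $6308.58 × 0.0975 = $615.09
Taxable wages = $6308.58 − $615.09 = $5693.49
Municipal income tax: $5693.49 × 0.01 = $56.93
State withholding: $5693.49 × 0.025 = $142.34
State disability insurance: $6308.58 × 0.0075 = $47.31
PFL insurance: $6308.58 × 0.015 = $94.63
Parking deduction: $306.30
Group life insurance premium: $230.40
Total deductions = $615.09 + $56.93 + $142.34 + $47.31 + $94.63 + $306.30 + $230.40 = $1493.00
Net pay = $6308.58 − $1493.00 = $4815.58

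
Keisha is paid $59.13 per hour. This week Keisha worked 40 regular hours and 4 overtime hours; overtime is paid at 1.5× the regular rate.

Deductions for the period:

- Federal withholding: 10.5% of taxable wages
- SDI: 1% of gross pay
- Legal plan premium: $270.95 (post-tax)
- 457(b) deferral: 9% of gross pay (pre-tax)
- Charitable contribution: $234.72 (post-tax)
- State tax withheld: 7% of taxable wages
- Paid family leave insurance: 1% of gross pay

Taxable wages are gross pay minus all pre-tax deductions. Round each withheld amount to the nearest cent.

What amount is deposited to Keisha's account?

Regular pay: 40 × $59.13 = $2365.20
Overtime pay: 4 × $59.13 × 1.5 = $354.78
Gross pay = $2365.20 + $354.78 = $2719.98
457(b) deferral: $2719.98 × 0.09 = $244.80
Taxable wages = $2719.98 − $244.80 = $2475.18
State tax withheld: $2475.18 × 0.07 = $173.26
Federal withholding: $2475.18 × 0.105 = $259.89
SDI: $2719.98 × 0.01 = $27.20
Paid family leave insurance: $2719.98 × 0.01 = $27.20
Charitable contribution: $234.72
Legal plan premium: $270.95
Total deductions = $244.80 + $173.26 + $259.89 + $27.20 + $27.20 + $234.72 + $270.95 = $1238.02
Net pay = $2719.98 − $1238.02 = $1481.96

$1481.96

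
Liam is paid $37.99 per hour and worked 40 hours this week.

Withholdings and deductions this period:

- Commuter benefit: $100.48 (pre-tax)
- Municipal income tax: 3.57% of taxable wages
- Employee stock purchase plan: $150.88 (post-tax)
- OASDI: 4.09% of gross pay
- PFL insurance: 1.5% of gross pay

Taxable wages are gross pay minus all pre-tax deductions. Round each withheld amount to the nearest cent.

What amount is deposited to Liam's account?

$1,132.64

Gross pay: 40 × $37.99 = $1,519.60
Commuter benefit: $100.48
Taxable wages = $1,519.60 − $100.48 = $1,419.12
Municipal income tax: $1,419.12 × 0.0357 = $50.66
PFL insurance: $1,519.60 × 0.015 = $22.79
OASDI: $1,519.60 × 0.0409 = $62.15
Employee stock purchase plan: $150.88
Total deductions = $100.48 + $50.66 + $22.79 + $62.15 + $150.88 = $386.96
Net pay = $1,519.60 − $386.96 = $1,132.64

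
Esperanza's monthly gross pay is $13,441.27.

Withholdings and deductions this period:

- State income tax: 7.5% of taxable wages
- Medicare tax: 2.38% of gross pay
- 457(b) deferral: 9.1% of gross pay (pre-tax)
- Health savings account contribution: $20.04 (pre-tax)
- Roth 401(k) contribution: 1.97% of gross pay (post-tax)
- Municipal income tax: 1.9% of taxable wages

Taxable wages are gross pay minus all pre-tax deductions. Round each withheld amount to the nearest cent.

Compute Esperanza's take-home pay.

$10,466.76

Health savings account contribution: $20.04
457(b) deferral: $13,441.27 × 0.091 = $1,223.16
Pre-tax total = $20.04 + $1,223.16 = $1,243.20
Taxable wages = $13,441.27 − $1,243.20 = $12,198.07
Municipal income tax: $12,198.07 × 0.019 = $231.76
State income tax: $12,198.07 × 0.075 = $914.86
Medicare tax: $13,441.27 × 0.0238 = $319.90
Roth 401(k) contribution: $13,441.27 × 0.0197 = $264.79
Total deductions = $20.04 + $1,223.16 + $231.76 + $914.86 + $319.90 + $264.79 = $2,974.51
Net pay = $13,441.27 − $2,974.51 = $10,466.76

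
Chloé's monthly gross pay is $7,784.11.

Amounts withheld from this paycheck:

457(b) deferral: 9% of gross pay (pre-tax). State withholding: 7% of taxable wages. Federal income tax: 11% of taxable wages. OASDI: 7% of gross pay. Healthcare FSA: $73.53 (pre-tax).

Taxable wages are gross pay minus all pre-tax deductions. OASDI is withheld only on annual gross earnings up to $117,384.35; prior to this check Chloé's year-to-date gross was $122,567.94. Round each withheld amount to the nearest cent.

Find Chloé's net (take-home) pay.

$5,748.21

Healthcare FSA: $73.53
457(b) deferral: $7,784.11 × 0.09 = $700.57
Pre-tax total = $73.53 + $700.57 = $774.10
Taxable wages = $7,784.11 − $774.10 = $7,010.01
Federal income tax: $7,010.01 × 0.11 = $771.10
State withholding: $7,010.01 × 0.07 = $490.70
OASDI: annual cap $117,384.35 already reached (YTD $122,567.94), so $0.00
Total deductions = $73.53 + $700.57 + $771.10 + $490.70 + $0.00 = $2,035.90
Net pay = $7,784.11 − $2,035.90 = $5,748.21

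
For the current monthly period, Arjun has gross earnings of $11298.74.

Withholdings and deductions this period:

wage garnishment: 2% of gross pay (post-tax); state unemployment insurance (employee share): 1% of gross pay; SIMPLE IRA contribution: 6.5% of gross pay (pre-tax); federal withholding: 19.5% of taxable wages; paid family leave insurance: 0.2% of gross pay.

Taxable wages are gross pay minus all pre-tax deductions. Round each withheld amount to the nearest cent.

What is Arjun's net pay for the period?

$8142.72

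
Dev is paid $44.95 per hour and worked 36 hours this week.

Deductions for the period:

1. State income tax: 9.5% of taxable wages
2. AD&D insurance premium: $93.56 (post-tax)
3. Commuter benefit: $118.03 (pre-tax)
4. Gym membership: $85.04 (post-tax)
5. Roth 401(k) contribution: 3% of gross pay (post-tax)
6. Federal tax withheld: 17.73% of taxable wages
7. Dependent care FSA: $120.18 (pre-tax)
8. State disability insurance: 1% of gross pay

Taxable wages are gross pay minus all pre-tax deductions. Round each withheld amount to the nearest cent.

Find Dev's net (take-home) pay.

$760.89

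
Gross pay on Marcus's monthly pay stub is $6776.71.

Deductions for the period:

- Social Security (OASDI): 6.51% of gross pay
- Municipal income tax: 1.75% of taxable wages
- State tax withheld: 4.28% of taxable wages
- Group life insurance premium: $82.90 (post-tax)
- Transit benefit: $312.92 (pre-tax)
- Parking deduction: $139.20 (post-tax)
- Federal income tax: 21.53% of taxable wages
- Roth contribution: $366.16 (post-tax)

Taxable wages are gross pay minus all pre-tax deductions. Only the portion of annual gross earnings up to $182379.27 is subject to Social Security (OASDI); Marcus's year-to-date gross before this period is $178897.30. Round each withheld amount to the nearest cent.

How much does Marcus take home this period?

Transit benefit: $312.92
Taxable wages = $6776.71 − $312.92 = $6463.79
State tax withheld: $6463.79 × 0.0428 = $276.65
Federal income tax: $6463.79 × 0.2153 = $1391.65
Municipal income tax: $6463.79 × 0.0175 = $113.12
Social Security (OASDI): only $182379.27 − $178897.30 = $3481.97 of this check is subject → $3481.97 × 0.0651 = $226.68
Roth contribution: $366.16
Group life insurance premium: $82.90
Parking deduction: $139.20
Total deductions = $312.92 + $276.65 + $1391.65 + $113.12 + $226.68 + $366.16 + $82.90 + $139.20 = $2909.28
Net pay = $6776.71 − $2909.28 = $3867.43

$3867.43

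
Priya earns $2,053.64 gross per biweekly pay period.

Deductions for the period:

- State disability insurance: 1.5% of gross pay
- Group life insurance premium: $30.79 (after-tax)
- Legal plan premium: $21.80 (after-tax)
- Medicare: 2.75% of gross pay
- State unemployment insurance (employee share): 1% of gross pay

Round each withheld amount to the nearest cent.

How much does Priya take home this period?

$1,893.23

State unemployment insurance (employee share): $2,053.64 × 0.01 = $20.54
State disability insurance: $2,053.64 × 0.015 = $30.80
Medicare: $2,053.64 × 0.0275 = $56.48
Legal plan premium: $21.80
Group life insurance premium: $30.79
Total deductions = $20.54 + $30.80 + $56.48 + $21.80 + $30.79 = $160.41
Net pay = $2,053.64 − $160.41 = $1,893.23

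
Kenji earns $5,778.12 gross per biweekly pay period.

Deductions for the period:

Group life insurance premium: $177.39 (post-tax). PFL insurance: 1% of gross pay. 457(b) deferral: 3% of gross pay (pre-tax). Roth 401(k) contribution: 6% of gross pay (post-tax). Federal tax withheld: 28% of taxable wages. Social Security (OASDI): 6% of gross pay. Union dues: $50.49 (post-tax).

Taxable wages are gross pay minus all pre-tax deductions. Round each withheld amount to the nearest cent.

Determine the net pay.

$3,056.40

457(b) deferral: $5,778.12 × 0.03 = $173.34
Taxable wages = $5,778.12 − $173.34 = $5,604.78
Federal tax withheld: $5,604.78 × 0.28 = $1,569.34
PFL insurance: $5,778.12 × 0.01 = $57.78
Social Security (OASDI): $5,778.12 × 0.06 = $346.69
Group life insurance premium: $177.39
Union dues: $50.49
Roth 401(k) contribution: $5,778.12 × 0.06 = $346.69
Total deductions = $173.34 + $1,569.34 + $57.78 + $346.69 + $177.39 + $50.49 + $346.69 = $2,721.72
Net pay = $5,778.12 − $2,721.72 = $3,056.40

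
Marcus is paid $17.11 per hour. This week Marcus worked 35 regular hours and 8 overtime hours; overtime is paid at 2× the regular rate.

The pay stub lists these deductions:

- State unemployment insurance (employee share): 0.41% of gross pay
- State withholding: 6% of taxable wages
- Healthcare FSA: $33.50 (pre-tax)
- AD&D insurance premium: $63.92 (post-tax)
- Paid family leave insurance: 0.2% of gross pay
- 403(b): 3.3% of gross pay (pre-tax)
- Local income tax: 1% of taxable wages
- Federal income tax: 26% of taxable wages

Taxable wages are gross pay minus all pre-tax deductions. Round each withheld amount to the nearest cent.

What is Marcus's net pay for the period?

Regular pay: 35 × $17.11 = $598.85
Overtime pay: 8 × $17.11 × 2 = $273.76
Gross pay = $598.85 + $273.76 = $872.61
Healthcare FSA: $33.50
403(b): $872.61 × 0.033 = $28.80
Pre-tax total = $33.50 + $28.80 = $62.30
Taxable wages = $872.61 − $62.30 = $810.31
Federal income tax: $810.31 × 0.26 = $210.68
Local income tax: $810.31 × 0.01 = $8.10
State withholding: $810.31 × 0.06 = $48.62
State unemployment insurance (employee share): $872.61 × 0.0041 = $3.58
Paid family leave insurance: $872.61 × 0.002 = $1.75
AD&D insurance premium: $63.92
Total deductions = $33.50 + $28.80 + $210.68 + $8.10 + $48.62 + $3.58 + $1.75 + $63.92 = $398.95
Net pay = $872.61 − $398.95 = $473.66

$473.66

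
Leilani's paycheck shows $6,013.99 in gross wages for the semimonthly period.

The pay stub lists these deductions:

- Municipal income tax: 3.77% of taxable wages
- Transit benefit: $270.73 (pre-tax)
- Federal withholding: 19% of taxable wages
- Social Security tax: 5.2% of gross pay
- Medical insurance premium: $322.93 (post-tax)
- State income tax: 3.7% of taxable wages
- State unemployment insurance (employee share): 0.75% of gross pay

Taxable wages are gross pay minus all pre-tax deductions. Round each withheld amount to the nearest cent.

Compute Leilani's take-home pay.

Transit benefit: $270.73
Taxable wages = $6,013.99 − $270.73 = $5,743.26
State income tax: $5,743.26 × 0.037 = $212.50
Municipal income tax: $5,743.26 × 0.0377 = $216.52
Federal withholding: $5,743.26 × 0.19 = $1,091.22
Social Security tax: $6,013.99 × 0.052 = $312.73
State unemployment insurance (employee share): $6,013.99 × 0.0075 = $45.10
Medical insurance premium: $322.93
Total deductions = $270.73 + $212.50 + $216.52 + $1,091.22 + $312.73 + $45.10 + $322.93 = $2,471.73
Net pay = $6,013.99 − $2,471.73 = $3,542.26

$3,542.26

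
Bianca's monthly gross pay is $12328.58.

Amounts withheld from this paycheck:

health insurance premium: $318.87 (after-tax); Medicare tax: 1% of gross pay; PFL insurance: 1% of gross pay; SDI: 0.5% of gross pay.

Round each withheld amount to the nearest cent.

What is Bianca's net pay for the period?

$11701.49

SDI: $12328.58 × 0.005 = $61.64
Medicare tax: $12328.58 × 0.01 = $123.29
PFL insurance: $12328.58 × 0.01 = $123.29
Health insurance premium: $318.87
Total deductions = $61.64 + $123.29 + $123.29 + $318.87 = $627.09
Net pay = $12328.58 − $627.09 = $11701.49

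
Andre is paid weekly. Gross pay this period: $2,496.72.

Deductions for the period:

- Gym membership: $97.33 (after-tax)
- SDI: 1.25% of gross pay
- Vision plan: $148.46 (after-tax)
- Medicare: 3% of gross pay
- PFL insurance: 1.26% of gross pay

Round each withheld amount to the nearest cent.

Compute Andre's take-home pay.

$2,113.36

Medicare: $2,496.72 × 0.03 = $74.90
SDI: $2,496.72 × 0.0125 = $31.21
PFL insurance: $2,496.72 × 0.0126 = $31.46
Gym membership: $97.33
Vision plan: $148.46
Total deductions = $74.90 + $31.21 + $31.46 + $97.33 + $148.46 = $383.36
Net pay = $2,496.72 − $383.36 = $2,113.36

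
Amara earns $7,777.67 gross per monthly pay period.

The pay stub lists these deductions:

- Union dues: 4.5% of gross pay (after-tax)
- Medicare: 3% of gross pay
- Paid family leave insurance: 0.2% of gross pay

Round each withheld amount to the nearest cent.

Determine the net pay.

Paid family leave insurance: $7,777.67 × 0.002 = $15.56
Medicare: $7,777.67 × 0.03 = $233.33
Union dues: $7,777.67 × 0.045 = $350.00
Total deductions = $15.56 + $233.33 + $350.00 = $598.89
Net pay = $7,777.67 − $598.89 = $7,178.78

$7,178.78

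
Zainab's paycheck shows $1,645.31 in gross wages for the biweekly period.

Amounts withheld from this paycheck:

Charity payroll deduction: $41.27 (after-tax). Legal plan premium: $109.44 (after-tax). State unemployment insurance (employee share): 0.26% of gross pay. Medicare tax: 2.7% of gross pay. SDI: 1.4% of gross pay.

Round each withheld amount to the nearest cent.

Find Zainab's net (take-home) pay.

SDI: $1,645.31 × 0.014 = $23.03
State unemployment insurance (employee share): $1,645.31 × 0.0026 = $4.28
Medicare tax: $1,645.31 × 0.027 = $44.42
Charity payroll deduction: $41.27
Legal plan premium: $109.44
Total deductions = $23.03 + $4.28 + $44.42 + $41.27 + $109.44 = $222.44
Net pay = $1,645.31 − $222.44 = $1,422.87

$1,422.87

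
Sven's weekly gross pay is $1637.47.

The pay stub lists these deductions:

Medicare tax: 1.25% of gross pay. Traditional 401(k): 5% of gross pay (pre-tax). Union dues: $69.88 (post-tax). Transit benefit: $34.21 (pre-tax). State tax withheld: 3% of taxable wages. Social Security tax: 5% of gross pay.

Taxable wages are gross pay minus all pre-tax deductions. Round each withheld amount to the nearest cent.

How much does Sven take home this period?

$1303.53

Traditional 401(k): $1637.47 × 0.05 = $81.87
Transit benefit: $34.21
Pre-tax total = $81.87 + $34.21 = $116.08
Taxable wages = $1637.47 − $116.08 = $1521.39
State tax withheld: $1521.39 × 0.03 = $45.64
Social Security tax: $1637.47 × 0.05 = $81.87
Medicare tax: $1637.47 × 0.0125 = $20.47
Union dues: $69.88
Total deductions = $81.87 + $34.21 + $45.64 + $81.87 + $20.47 + $69.88 = $333.94
Net pay = $1637.47 − $333.94 = $1303.53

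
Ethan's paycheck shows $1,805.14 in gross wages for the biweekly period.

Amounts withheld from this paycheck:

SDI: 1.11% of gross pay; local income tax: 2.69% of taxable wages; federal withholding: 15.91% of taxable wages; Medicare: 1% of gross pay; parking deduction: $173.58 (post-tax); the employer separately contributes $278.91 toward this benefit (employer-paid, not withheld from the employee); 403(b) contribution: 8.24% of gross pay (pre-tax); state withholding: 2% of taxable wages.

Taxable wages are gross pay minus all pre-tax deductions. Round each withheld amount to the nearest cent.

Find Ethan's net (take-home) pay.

$1,103.51

403(b) contribution: $1,805.14 × 0.0824 = $148.74
Taxable wages = $1,805.14 − $148.74 = $1,656.40
State withholding: $1,656.40 × 0.02 = $33.13
Federal withholding: $1,656.40 × 0.1591 = $263.53
Local income tax: $1,656.40 × 0.0269 = $44.56
Medicare: $1,805.14 × 0.01 = $18.05
SDI: $1,805.14 × 0.0111 = $20.04
Parking deduction: $173.58
(Employer's $278.91 toward parking deduction is not withheld from the employee.)
Total deductions = $148.74 + $33.13 + $263.53 + $44.56 + $18.05 + $20.04 + $173.58 = $701.63
Net pay = $1,805.14 − $701.63 = $1,103.51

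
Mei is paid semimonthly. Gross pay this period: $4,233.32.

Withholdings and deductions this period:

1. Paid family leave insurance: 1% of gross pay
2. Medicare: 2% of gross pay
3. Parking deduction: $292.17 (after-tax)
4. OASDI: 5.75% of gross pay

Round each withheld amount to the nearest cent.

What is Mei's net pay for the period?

$3,570.73

Medicare: $4,233.32 × 0.02 = $84.67
OASDI: $4,233.32 × 0.0575 = $243.42
Paid family leave insurance: $4,233.32 × 0.01 = $42.33
Parking deduction: $292.17
Total deductions = $84.67 + $243.42 + $42.33 + $292.17 = $662.59
Net pay = $4,233.32 − $662.59 = $3,570.73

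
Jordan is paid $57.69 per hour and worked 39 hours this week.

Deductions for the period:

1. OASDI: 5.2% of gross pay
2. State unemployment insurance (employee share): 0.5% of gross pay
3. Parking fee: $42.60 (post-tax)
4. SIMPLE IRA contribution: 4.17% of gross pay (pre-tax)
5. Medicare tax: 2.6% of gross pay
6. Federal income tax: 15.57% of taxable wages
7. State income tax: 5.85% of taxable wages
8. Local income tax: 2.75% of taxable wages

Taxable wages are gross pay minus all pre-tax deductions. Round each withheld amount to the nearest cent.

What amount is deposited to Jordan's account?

Gross pay: 39 × $57.69 = $2249.91
SIMPLE IRA contribution: $2249.91 × 0.0417 = $93.82
Taxable wages = $2249.91 − $93.82 = $2156.09
Federal income tax: $2156.09 × 0.1557 = $335.70
State income tax: $2156.09 × 0.0585 = $126.13
Local income tax: $2156.09 × 0.0275 = $59.29
OASDI: $2249.91 × 0.052 = $117.00
Medicare tax: $2249.91 × 0.026 = $58.50
State unemployment insurance (employee share): $2249.91 × 0.005 = $11.25
Parking fee: $42.60
Total deductions = $93.82 + $335.70 + $126.13 + $59.29 + $117.00 + $58.50 + $11.25 + $42.60 = $844.29
Net pay = $2249.91 − $844.29 = $1405.62

$1405.62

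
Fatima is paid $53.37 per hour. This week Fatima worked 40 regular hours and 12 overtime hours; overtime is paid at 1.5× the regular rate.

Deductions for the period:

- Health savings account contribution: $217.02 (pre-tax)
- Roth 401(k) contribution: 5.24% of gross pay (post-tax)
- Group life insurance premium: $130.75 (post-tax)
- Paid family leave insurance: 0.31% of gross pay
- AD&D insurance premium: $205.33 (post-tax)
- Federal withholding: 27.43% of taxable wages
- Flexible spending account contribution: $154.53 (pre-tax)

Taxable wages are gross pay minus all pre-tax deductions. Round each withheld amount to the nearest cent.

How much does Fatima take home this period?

Regular pay: 40 × $53.37 = $2,134.80
Overtime pay: 12 × $53.37 × 1.5 = $960.66
Gross pay = $2,134.80 + $960.66 = $3,095.46
Health savings account contribution: $217.02
Flexible spending account contribution: $154.53
Pre-tax total = $217.02 + $154.53 = $371.55
Taxable wages = $3,095.46 − $371.55 = $2,723.91
Federal withholding: $2,723.91 × 0.2743 = $747.17
Paid family leave insurance: $3,095.46 × 0.0031 = $9.60
AD&D insurance premium: $205.33
Roth 401(k) contribution: $3,095.46 × 0.0524 = $162.20
Group life insurance premium: $130.75
Total deductions = $217.02 + $154.53 + $747.17 + $9.60 + $205.33 + $162.20 + $130.75 = $1,626.60
Net pay = $3,095.46 − $1,626.60 = $1,468.86

$1,468.86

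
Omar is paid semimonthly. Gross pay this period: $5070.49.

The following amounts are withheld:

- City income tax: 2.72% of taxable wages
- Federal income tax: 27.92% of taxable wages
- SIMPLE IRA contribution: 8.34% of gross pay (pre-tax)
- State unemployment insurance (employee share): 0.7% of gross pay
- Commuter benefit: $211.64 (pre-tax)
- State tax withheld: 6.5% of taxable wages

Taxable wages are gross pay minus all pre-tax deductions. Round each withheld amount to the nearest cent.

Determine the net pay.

$2752.96

SIMPLE IRA contribution: $5070.49 × 0.0834 = $422.88
Commuter benefit: $211.64
Pre-tax total = $422.88 + $211.64 = $634.52
Taxable wages = $5070.49 − $634.52 = $4435.97
State tax withheld: $4435.97 × 0.065 = $288.34
Federal income tax: $4435.97 × 0.2792 = $1238.52
City income tax: $4435.97 × 0.0272 = $120.66
State unemployment insurance (employee share): $5070.49 × 0.007 = $35.49
Total deductions = $422.88 + $211.64 + $288.34 + $1238.52 + $120.66 + $35.49 = $2317.53
Net pay = $5070.49 − $2317.53 = $2752.96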